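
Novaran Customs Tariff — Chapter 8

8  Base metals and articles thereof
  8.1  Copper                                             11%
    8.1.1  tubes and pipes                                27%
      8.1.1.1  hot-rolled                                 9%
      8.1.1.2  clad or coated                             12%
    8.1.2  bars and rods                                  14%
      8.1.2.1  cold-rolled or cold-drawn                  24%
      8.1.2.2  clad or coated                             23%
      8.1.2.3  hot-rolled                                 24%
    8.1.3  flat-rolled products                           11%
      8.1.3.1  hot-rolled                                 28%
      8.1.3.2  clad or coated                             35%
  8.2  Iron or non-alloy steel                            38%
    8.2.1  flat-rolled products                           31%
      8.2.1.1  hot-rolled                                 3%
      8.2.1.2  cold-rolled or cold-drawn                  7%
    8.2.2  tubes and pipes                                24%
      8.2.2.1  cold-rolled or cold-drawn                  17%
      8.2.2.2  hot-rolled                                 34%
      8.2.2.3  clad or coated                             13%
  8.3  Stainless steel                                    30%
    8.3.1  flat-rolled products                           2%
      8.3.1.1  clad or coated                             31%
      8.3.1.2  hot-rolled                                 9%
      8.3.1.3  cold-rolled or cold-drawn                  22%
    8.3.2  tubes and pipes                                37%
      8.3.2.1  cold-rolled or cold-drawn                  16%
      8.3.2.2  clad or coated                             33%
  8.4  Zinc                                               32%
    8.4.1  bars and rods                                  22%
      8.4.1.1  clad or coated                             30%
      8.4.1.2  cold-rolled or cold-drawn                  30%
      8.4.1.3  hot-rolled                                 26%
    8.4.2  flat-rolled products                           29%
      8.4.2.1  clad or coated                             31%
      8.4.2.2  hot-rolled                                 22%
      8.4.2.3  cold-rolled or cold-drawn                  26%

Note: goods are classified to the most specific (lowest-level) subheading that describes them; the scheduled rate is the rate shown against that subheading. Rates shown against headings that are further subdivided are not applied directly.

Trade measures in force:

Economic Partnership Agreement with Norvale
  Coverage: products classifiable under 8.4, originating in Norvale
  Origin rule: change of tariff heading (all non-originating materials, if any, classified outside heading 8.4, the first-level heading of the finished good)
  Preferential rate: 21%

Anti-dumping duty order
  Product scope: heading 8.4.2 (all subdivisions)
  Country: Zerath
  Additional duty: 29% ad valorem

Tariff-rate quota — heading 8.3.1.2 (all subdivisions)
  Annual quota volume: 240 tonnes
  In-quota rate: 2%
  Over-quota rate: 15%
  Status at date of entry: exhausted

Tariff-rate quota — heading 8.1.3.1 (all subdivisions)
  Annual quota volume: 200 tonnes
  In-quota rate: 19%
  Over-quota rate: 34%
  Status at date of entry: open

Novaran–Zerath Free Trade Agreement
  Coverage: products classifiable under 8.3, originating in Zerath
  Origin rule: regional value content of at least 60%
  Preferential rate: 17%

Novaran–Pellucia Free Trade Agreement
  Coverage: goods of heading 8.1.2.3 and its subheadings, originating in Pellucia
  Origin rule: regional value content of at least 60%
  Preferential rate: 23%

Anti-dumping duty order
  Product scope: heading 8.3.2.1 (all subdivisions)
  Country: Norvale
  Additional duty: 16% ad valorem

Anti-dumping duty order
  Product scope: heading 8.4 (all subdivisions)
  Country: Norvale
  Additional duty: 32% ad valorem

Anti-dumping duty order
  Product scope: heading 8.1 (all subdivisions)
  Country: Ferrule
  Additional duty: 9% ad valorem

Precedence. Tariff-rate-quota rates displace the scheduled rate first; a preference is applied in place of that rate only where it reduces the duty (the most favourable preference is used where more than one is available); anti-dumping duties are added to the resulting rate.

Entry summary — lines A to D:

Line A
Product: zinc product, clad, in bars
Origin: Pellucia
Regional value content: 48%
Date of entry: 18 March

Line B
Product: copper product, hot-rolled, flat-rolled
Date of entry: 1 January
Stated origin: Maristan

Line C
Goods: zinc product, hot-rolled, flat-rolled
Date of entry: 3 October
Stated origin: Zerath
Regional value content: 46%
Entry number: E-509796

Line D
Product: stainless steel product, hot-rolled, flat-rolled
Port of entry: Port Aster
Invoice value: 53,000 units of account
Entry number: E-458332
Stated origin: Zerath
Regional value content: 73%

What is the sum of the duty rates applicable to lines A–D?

Line A: zinc → 8.4; in bars → 8.4.1; clad → 8.4.1.1. Scheduled 30%. Pellucia agreement on 8.1.2.3: 8.4.1.1 not covered. → 30%.
Line B: copper → 8.1; flat-rolled → 8.1.3; hot-rolled → 8.1.3.1. Scheduled 28%. quota on 8.1.3.1 open → in-quota 19%. → 19%.
Line C: zinc → 8.4; flat-rolled → 8.4.2; hot-rolled → 8.4.2.2. Scheduled 22%. Zerath agreement on 8.3: 8.4.2.2 not covered; anti-dumping (Zerath, 8.4.2): +29%; total 22% + 29% = 51%. → 51%.
Line D: stainless steel → 8.3; flat-rolled → 8.3.1; hot-rolled → 8.3.1.2. Scheduled 9%. quota on 8.3.1.2 exhausted → over-quota 15%; Zerath agreement on 8.3: RVC ≥ 60% → 17% available; preference 17% not lower than 15% → no reduction. → 15%.
Sum: 30% + 19% + 51% + 15% = 115%.

115%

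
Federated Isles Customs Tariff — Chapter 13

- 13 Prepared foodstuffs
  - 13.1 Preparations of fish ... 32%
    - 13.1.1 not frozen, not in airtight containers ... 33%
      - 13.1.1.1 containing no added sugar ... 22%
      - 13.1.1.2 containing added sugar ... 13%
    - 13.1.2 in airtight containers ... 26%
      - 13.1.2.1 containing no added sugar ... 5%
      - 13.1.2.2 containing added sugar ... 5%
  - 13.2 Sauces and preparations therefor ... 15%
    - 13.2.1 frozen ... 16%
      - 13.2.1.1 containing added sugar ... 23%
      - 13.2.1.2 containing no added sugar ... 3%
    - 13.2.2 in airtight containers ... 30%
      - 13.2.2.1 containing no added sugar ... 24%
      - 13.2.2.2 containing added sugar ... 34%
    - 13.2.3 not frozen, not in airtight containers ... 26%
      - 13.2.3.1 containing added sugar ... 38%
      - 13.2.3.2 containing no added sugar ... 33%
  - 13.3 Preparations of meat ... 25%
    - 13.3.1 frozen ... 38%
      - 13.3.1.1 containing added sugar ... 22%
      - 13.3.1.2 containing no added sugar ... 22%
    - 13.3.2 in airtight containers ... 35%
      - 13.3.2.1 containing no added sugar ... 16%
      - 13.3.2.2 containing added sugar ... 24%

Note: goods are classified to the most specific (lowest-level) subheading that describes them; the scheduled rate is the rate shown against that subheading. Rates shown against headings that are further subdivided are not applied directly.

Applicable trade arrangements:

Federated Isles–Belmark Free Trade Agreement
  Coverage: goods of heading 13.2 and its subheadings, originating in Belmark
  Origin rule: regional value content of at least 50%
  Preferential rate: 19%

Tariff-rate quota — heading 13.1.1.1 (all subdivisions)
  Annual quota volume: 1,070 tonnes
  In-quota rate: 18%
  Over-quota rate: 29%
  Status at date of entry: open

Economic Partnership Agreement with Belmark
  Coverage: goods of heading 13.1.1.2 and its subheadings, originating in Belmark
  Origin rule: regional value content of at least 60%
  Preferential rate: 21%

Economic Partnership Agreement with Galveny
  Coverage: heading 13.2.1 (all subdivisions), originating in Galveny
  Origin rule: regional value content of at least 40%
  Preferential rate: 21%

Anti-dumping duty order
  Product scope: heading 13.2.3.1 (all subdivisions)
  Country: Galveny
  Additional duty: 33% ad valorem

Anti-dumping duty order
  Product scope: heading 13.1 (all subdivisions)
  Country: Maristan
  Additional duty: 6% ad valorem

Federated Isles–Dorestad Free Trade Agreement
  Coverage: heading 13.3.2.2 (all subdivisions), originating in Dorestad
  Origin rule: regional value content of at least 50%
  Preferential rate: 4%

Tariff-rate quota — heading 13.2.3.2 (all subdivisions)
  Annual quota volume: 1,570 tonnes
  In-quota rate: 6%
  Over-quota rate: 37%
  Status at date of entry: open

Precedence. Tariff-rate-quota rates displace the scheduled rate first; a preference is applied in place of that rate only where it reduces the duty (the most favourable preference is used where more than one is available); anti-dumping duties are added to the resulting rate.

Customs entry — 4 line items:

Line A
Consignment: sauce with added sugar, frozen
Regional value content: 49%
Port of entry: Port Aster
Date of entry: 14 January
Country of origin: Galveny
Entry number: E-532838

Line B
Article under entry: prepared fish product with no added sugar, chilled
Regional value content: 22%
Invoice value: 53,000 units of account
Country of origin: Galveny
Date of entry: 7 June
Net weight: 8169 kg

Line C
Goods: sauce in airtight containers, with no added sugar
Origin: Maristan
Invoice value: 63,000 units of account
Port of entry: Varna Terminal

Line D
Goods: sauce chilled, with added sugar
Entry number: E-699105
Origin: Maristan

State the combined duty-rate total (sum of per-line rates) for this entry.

Line A: sauce → 13.2; frozen → 13.2.1; with added sugar → 13.2.1.1. Scheduled 23%. Galveny agreement on 13.2.1: RVC ≥ 40% → 21% available; preferential 21%. → 21%.
Line B: prepared fish product → 13.1; chilled → 13.1.1; with no added sugar → 13.1.1.1. Scheduled 22%. quota on 13.1.1.1 open → in-quota 18%; Galveny agreement on 13.2.1: 13.1.1.1 not covered. → 18%.
Line C: sauce → 13.2; in airtight containers → 13.2.2; with no added sugar → 13.2.2.1. Scheduled 24%. No special measure applies. → 24%.
Line D: sauce → 13.2; chilled → 13.2.3; with added sugar → 13.2.3.1. Scheduled 38%. No special measure applies. → 38%.
Sum: 21% + 18% + 24% + 38% = 101%.

101%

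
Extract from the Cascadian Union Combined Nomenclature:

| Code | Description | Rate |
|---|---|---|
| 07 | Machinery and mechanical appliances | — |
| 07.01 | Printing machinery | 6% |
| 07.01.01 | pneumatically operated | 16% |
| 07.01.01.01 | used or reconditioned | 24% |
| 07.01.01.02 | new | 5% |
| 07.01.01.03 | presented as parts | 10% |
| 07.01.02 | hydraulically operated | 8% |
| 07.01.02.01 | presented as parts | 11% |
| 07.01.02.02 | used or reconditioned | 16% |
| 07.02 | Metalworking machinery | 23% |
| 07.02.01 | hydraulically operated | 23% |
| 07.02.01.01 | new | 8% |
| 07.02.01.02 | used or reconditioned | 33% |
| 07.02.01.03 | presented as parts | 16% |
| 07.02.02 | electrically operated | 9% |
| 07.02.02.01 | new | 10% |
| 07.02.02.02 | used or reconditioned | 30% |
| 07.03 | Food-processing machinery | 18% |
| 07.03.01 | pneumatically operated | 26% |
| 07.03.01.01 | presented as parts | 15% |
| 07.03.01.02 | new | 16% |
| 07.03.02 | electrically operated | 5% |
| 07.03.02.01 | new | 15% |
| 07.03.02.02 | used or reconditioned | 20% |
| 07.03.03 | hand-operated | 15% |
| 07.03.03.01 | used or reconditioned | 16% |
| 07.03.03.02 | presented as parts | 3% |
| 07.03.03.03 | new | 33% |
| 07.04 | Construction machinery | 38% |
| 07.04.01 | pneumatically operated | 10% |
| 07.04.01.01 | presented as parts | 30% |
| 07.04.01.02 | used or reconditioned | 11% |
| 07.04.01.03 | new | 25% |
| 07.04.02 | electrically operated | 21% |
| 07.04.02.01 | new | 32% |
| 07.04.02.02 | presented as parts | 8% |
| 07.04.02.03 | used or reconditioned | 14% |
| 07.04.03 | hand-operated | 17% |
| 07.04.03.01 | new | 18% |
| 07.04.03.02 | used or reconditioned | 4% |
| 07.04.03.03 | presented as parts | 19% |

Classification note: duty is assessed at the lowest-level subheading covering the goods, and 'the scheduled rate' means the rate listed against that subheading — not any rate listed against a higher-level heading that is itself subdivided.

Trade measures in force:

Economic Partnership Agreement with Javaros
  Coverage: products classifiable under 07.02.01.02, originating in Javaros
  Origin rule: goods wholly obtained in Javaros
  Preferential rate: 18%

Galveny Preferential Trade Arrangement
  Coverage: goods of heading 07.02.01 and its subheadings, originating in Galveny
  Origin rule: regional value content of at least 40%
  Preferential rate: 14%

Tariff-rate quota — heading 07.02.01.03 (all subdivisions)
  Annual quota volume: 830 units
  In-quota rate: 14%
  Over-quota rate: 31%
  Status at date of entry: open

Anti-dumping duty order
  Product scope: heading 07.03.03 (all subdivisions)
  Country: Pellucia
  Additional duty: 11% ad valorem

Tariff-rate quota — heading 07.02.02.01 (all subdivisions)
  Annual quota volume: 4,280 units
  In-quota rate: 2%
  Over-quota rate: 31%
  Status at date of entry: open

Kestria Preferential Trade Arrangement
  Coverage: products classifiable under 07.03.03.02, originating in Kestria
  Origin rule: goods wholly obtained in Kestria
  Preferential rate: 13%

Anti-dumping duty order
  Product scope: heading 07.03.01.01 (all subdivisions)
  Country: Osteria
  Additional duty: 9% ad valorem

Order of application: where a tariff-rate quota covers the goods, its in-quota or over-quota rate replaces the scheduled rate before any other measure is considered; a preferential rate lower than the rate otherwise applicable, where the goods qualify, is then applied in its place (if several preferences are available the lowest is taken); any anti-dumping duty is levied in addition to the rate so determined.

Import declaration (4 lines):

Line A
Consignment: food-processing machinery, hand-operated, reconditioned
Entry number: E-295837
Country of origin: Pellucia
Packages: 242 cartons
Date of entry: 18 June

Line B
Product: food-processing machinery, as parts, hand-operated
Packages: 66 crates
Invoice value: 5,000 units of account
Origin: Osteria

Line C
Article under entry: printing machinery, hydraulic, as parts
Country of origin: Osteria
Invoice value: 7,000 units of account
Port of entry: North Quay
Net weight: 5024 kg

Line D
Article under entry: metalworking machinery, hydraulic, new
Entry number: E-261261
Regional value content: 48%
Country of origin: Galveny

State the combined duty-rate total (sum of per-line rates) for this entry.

Line A: food-processing → 07.03; hand-operated → 07.03.03; reconditioned → 07.03.03.01. Scheduled 16%. anti-dumping (Pellucia, 07.03.03): +11%; total 16% + 11% = 27%. → 27%.
Line B: food-processing → 07.03; hand-operated → 07.03.03; as parts → 07.03.03.02. Scheduled 3%. No special measure applies. → 3%.
Line C: printing → 07.01; hydraulic → 07.01.02; as parts → 07.01.02.01. Scheduled 11%. No special measure applies. → 11%.
Line D: metalworking → 07.02; hydraulic → 07.02.01; new → 07.02.01.01. Scheduled 8%. Galveny agreement on 07.02.01: RVC ≥ 40% → 14% available; preference 14% not lower than 8% → no reduction. → 8%.
Sum: 27% + 3% + 11% + 8% = 49%.

49%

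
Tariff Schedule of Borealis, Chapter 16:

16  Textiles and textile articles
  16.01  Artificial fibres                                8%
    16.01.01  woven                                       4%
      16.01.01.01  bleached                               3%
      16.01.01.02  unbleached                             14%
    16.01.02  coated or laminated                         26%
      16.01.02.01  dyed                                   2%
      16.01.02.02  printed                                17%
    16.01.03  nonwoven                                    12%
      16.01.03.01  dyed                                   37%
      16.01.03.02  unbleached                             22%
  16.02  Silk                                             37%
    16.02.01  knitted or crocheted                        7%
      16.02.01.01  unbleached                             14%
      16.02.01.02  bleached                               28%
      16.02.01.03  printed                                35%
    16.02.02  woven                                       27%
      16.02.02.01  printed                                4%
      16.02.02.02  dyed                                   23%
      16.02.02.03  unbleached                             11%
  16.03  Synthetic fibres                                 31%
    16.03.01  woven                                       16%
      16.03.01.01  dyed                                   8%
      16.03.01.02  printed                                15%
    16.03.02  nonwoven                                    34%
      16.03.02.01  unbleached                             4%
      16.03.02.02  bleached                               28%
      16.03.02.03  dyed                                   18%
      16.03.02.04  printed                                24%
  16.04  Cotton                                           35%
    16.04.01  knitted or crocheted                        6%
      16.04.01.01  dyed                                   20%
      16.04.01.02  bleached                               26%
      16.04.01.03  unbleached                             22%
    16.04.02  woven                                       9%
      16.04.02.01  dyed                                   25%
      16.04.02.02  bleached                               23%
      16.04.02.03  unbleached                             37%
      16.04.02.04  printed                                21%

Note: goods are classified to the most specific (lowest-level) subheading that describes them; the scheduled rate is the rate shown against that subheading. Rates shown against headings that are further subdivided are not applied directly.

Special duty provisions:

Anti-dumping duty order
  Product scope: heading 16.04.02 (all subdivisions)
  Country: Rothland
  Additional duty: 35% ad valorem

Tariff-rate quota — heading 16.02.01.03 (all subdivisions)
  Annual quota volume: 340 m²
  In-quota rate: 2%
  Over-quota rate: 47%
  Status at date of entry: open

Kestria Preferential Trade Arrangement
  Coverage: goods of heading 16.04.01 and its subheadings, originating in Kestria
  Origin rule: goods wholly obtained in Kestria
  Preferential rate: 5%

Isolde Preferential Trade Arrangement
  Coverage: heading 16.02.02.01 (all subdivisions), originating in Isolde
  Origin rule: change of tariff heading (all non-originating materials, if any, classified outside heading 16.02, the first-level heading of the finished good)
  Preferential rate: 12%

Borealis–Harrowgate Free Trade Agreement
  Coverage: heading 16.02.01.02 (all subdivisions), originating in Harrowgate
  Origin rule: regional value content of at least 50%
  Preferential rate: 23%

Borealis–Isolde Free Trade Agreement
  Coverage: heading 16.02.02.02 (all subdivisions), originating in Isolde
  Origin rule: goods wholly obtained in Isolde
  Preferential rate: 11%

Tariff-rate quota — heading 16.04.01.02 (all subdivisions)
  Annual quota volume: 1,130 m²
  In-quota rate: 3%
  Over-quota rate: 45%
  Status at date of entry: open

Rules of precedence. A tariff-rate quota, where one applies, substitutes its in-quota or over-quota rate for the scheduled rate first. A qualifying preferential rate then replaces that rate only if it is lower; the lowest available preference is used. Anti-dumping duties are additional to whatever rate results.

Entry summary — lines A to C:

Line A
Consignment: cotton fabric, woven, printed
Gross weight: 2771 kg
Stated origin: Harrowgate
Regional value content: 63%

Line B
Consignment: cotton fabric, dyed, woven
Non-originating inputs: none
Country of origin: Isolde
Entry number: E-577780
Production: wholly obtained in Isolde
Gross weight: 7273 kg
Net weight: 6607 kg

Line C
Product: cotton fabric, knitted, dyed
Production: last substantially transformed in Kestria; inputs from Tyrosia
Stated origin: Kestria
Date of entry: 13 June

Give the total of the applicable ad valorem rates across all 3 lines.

Line A: cotton → 16.04; woven → 16.04.02; printed → 16.04.02.04. Scheduled 21%. Harrowgate agreement on 16.02.01.02: 16.04.02.04 not covered. → 21%.
Line B: cotton → 16.04; woven → 16.04.02; dyed → 16.04.02.01. Scheduled 25%. Isolde agreement on 16.02.02.01: 16.04.02.01 not covered; Isolde agreement on 16.02.02.02: 16.04.02.01 not covered. → 25%.
Line C: cotton → 16.04; knitted → 16.04.01; dyed → 16.04.01.01. Scheduled 20%. Kestria agreement on 16.04.01: not wholly obtained. → 20%.
Sum: 21% + 25% + 20% = 66%.

66%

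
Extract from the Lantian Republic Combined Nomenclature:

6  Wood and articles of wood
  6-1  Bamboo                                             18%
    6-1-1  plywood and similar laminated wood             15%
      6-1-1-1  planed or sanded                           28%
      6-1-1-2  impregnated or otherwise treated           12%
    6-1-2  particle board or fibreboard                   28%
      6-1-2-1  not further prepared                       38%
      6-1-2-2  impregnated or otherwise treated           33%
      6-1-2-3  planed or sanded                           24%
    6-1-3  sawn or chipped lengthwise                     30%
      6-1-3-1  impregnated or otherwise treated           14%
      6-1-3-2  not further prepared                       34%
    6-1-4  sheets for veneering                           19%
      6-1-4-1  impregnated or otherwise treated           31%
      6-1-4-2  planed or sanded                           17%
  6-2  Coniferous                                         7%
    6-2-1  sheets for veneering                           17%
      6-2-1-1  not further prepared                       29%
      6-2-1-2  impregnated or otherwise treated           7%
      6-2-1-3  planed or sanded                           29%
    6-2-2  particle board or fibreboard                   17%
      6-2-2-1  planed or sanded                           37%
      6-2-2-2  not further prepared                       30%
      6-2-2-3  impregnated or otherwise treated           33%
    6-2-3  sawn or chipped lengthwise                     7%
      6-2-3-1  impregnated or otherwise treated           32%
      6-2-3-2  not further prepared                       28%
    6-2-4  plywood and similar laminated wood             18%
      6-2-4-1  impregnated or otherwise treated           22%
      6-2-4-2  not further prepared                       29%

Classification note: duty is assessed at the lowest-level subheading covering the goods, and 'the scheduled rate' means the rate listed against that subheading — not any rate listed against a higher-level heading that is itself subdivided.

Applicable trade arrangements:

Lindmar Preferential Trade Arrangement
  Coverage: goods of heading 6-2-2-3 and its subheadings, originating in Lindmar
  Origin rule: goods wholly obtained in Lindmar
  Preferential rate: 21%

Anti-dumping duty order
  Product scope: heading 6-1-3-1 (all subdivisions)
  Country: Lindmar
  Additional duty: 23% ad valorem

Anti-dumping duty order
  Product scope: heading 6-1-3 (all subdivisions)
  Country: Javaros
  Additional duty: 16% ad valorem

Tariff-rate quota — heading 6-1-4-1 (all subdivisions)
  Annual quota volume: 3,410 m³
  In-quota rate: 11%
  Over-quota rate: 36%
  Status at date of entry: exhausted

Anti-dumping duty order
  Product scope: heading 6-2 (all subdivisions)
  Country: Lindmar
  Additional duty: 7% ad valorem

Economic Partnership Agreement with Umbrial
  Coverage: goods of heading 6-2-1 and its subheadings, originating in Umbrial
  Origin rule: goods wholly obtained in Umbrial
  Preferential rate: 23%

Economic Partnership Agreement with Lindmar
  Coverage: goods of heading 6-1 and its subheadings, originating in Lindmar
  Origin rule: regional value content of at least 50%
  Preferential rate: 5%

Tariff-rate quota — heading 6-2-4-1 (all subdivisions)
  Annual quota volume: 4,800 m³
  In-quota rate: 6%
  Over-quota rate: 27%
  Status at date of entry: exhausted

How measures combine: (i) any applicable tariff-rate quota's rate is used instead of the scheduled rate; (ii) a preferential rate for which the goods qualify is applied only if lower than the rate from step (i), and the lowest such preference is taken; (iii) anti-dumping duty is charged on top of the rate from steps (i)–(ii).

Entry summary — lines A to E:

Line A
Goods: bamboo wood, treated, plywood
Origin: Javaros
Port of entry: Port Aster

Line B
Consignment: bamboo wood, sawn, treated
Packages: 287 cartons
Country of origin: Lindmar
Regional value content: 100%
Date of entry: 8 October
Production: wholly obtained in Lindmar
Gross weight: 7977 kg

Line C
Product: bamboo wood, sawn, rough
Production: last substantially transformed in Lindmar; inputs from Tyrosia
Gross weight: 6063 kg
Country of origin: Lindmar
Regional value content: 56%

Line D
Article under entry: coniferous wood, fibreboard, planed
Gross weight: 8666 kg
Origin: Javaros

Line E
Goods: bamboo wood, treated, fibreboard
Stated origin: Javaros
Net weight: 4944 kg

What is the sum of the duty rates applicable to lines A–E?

Line A: bamboo → 6-1; plywood → 6-1-1; treated → 6-1-1-2. Scheduled 12%. No special measure applies. → 12%.
Line B: bamboo → 6-1; sawn → 6-1-3; treated → 6-1-3-1. Scheduled 14%. Lindmar agreement on 6-2-2-3: 6-1-3-1 not covered; Lindmar agreement on 6-1: RVC ≥ 50% → 5% available; preferential 5%; anti-dumping (Lindmar, 6-1-3-1): +23%; total 5% + 23% = 28%. → 28%.
Line C: bamboo → 6-1; sawn → 6-1-3; rough → 6-1-3-2. Scheduled 34%. Lindmar agreement on 6-2-2-3: 6-1-3-2 not covered; Lindmar agreement on 6-1: RVC ≥ 50% → 5% available; preferential 5%. → 5%.
Line D: coniferous → 6-2; fibreboard → 6-2-2; planed → 6-2-2-1. Scheduled 37%. No special measure applies. → 37%.
Line E: bamboo → 6-1; fibreboard → 6-1-2; treated → 6-1-2-2. Scheduled 33%. No special measure applies. → 33%.
Sum: 12% + 28% + 5% + 37% + 33% = 115%.

115%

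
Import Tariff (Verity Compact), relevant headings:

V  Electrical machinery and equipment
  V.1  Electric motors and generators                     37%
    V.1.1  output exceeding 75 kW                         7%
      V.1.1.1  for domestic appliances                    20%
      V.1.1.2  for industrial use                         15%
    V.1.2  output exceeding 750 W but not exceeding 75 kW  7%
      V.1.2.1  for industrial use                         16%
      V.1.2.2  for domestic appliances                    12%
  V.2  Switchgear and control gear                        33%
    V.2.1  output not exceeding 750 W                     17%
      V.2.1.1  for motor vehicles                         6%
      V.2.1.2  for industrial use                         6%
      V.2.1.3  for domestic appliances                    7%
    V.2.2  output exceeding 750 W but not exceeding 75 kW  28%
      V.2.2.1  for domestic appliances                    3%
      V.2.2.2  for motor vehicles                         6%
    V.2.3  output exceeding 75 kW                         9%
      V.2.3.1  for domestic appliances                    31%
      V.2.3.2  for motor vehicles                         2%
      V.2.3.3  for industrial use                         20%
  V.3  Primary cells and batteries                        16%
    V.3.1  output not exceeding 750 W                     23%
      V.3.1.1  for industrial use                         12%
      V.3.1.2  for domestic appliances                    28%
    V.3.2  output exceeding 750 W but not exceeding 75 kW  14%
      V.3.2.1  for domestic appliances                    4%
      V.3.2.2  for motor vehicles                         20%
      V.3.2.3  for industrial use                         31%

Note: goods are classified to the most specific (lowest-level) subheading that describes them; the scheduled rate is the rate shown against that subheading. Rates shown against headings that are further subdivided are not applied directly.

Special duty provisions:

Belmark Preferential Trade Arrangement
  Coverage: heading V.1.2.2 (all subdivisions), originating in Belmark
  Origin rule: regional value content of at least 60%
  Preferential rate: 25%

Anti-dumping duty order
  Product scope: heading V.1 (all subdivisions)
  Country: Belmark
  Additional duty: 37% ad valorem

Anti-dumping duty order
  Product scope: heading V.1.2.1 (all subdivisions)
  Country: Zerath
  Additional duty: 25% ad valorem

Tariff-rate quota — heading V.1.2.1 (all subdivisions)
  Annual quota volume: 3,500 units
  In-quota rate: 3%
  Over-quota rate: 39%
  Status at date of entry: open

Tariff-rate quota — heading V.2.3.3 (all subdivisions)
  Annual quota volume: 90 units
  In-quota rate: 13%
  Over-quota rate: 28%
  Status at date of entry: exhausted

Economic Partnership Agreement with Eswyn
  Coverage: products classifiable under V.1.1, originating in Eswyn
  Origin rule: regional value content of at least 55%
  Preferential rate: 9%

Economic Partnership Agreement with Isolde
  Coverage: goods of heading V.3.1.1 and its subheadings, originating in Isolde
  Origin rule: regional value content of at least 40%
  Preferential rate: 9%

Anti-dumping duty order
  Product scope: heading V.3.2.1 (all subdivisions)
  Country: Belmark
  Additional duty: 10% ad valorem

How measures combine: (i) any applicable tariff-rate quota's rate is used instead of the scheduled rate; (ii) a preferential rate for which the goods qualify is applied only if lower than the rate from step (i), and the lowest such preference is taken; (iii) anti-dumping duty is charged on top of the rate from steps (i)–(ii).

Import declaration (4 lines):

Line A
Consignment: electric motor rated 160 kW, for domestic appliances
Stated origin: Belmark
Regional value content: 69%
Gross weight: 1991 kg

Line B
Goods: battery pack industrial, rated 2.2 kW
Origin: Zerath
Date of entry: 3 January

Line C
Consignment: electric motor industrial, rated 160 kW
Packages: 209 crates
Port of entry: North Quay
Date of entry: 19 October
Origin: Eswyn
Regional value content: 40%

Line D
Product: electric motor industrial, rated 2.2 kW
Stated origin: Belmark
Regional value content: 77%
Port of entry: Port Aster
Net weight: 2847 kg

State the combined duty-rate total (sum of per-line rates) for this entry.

143%

Line A: electric motor → V.1; rated 160 kW → V.1.1; for domestic appliances → V.1.1.1. Scheduled 20%. Belmark agreement on V.1.2.2: V.1.1.1 not covered; anti-dumping (Belmark, V.1): +37%; total 20% + 37% = 57%. → 57%.
Line B: battery pack → V.3; rated 2.2 kW → V.3.2; industrial → V.3.2.3. Scheduled 31%. No special measure applies. → 31%.
Line C: electric motor → V.1; rated 160 kW → V.1.1; industrial → V.1.1.2. Scheduled 15%. Eswyn agreement on V.1.1: RVC < 55%. → 15%.
Line D: electric motor → V.1; rated 2.2 kW → V.1.2; industrial → V.1.2.1. Scheduled 16%. quota on V.1.2.1 open → in-quota 3%; Belmark agreement on V.1.2.2: V.1.2.1 not covered; anti-dumping (Belmark, V.1): +37%; total 3% + 37% = 40%. → 40%.
Sum: 57% + 31% + 15% + 40% = 143%.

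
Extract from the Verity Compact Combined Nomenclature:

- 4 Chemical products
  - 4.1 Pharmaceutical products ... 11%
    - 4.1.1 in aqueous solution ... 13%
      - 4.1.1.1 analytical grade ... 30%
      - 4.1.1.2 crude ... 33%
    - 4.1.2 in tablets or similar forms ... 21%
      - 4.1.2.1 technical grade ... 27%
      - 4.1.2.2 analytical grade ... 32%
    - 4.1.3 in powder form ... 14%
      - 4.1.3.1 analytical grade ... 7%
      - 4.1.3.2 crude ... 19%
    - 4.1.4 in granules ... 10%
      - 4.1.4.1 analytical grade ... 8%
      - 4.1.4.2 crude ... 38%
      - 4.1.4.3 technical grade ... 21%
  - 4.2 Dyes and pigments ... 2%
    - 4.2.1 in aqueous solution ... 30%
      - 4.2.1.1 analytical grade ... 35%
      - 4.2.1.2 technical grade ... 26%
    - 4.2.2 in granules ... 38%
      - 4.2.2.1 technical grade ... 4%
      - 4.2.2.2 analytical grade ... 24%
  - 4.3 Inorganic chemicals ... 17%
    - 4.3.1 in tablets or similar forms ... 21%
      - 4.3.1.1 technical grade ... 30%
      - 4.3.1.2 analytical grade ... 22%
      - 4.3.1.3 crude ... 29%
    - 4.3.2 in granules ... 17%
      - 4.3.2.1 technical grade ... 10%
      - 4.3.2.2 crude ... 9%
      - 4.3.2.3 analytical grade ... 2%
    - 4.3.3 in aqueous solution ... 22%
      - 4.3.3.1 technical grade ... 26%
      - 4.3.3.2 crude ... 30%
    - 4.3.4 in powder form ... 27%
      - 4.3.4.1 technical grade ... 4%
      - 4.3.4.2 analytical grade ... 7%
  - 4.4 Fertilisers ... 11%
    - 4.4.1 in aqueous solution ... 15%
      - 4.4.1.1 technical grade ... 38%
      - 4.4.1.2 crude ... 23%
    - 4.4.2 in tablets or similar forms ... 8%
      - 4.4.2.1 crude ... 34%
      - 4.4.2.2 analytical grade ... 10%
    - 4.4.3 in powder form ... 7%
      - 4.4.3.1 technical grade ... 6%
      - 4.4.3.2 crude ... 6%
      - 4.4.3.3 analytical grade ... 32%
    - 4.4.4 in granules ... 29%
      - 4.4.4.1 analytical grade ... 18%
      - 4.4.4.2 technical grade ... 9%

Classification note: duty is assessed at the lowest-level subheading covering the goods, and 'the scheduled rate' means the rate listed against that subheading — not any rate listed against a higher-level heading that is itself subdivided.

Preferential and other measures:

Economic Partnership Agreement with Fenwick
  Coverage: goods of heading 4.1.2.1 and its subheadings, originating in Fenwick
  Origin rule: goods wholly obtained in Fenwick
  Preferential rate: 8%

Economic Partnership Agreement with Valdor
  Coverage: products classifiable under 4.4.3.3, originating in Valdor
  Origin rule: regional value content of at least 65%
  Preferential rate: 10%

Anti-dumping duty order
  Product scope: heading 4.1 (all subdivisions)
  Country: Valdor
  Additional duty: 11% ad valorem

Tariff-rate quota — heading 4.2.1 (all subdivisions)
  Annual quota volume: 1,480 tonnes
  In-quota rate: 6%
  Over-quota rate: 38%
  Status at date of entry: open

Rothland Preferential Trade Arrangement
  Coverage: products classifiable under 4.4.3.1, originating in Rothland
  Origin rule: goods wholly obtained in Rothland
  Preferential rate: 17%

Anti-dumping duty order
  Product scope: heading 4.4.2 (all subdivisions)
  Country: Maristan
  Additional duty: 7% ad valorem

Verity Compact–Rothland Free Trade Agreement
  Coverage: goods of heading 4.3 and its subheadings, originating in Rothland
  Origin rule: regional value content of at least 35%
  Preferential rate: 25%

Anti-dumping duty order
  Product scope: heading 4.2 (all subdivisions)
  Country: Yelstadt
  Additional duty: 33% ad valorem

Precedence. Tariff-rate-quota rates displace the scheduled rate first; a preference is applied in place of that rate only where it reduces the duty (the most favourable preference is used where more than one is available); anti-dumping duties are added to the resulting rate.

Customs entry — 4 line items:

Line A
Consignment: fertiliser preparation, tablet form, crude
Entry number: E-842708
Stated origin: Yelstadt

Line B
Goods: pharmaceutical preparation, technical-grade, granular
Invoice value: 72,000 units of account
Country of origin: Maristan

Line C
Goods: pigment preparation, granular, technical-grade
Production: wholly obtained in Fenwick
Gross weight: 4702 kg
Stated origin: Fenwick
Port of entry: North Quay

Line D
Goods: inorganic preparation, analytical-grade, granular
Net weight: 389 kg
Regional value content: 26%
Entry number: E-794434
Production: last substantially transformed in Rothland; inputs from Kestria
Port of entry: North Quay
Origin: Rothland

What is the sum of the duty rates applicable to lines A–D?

61%

Line A: fertiliser → 4.4; tablet form → 4.4.2; crude → 4.4.2.1. Scheduled 34%. No special measure applies. → 34%.
Line B: pharmaceutical → 4.1; granular → 4.1.4; technical-grade → 4.1.4.3. Scheduled 21%. No special measure applies. → 21%.
Line C: pigment → 4.2; granular → 4.2.2; technical-grade → 4.2.2.1. Scheduled 4%. Fenwick agreement on 4.1.2.1: 4.2.2.1 not covered. → 4%.
Line D: inorganic → 4.3; granular → 4.3.2; analytical-grade → 4.3.2.3. Scheduled 2%. Rothland agreement on 4.4.3.1: 4.3.2.3 not covered; Rothland agreement on 4.3: RVC < 35%. → 2%.
Sum: 34% + 21% + 4% + 2% = 61%.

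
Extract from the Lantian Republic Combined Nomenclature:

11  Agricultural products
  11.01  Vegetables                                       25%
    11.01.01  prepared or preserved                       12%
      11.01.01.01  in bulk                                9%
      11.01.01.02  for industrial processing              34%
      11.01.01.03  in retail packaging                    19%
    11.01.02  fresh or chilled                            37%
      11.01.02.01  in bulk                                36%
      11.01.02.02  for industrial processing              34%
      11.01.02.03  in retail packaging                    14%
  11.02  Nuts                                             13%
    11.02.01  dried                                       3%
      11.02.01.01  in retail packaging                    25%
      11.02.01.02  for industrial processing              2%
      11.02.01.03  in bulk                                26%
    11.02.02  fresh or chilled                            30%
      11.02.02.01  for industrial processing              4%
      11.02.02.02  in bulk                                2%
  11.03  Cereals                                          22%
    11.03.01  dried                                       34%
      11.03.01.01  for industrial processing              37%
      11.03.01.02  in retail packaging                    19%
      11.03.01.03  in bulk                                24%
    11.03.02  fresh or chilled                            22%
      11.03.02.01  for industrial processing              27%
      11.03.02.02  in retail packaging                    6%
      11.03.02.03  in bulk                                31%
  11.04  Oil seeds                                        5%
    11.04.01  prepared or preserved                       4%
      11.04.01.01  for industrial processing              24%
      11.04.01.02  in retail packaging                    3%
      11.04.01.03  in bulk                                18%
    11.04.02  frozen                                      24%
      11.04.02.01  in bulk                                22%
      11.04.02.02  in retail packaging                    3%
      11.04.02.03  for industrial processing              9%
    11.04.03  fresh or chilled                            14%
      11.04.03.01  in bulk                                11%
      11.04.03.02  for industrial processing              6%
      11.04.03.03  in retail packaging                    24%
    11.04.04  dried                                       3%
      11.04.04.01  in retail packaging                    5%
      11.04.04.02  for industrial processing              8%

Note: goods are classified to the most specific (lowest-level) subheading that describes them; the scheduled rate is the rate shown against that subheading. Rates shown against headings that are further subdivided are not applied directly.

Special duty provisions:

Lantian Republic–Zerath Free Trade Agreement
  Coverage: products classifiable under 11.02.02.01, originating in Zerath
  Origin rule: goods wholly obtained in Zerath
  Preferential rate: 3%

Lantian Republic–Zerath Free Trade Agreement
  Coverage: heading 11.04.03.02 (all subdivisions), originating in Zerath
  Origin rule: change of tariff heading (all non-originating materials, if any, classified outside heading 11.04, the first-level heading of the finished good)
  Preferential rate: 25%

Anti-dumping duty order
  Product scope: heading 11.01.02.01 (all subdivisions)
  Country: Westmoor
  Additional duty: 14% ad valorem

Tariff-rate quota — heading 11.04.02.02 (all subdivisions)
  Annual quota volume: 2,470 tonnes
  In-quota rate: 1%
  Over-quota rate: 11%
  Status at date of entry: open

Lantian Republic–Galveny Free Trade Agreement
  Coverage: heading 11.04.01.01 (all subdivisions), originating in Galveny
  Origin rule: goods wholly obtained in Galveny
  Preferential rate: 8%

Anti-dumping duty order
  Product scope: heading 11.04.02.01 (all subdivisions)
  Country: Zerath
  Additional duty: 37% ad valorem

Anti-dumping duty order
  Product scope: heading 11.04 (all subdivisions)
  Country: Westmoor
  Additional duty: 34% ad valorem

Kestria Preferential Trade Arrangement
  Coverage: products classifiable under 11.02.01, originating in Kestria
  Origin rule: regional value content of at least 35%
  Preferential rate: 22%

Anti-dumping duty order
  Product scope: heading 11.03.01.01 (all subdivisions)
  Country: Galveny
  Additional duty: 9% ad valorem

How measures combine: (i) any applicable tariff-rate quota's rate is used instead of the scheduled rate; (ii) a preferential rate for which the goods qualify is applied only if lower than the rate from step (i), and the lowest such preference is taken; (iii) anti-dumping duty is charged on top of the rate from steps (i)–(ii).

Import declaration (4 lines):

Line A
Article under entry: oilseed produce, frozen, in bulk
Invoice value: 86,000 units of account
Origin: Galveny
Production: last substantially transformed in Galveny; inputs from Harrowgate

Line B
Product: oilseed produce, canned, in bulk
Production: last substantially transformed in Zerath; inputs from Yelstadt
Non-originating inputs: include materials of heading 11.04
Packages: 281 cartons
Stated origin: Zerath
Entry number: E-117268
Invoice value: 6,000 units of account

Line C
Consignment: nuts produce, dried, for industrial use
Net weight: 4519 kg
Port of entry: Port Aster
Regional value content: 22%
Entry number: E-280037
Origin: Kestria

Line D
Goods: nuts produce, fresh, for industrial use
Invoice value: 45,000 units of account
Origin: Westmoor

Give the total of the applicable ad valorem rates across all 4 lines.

Line A: oilseed → 11.04; frozen → 11.04.02; in bulk → 11.04.02.01. Scheduled 22%. Galveny agreement on 11.04.01.01: 11.04.02.01 not covered. → 22%.
Line B: oilseed → 11.04; canned → 11.04.01; in bulk → 11.04.01.03. Scheduled 18%. Zerath agreement on 11.02.02.01: 11.04.01.03 not covered; Zerath agreement on 11.04.03.02: 11.04.01.03 not covered. → 18%.
Line C: nuts → 11.02; dried → 11.02.01; for industrial use → 11.02.01.02. Scheduled 2%. Kestria agreement on 11.02.01: RVC < 35%. → 2%.
Line D: nuts → 11.02; fresh → 11.02.02; for industrial use → 11.02.02.01. Scheduled 4%. No special measure applies. → 4%.
Sum: 22% + 18% + 2% + 4% = 46%.

46%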